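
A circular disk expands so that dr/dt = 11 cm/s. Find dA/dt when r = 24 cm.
528π cm²/s

A = πr²
dA/dt = 2πr · dr/dt = 2π(24)(11) = 528π cm²/s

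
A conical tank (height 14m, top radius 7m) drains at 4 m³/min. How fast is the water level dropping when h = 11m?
16/(121π) ≈ 0.04209 m/min

r/h = 7/14, so r = (1/2)h
V = (1/3)πr²h = (1/3)π((1/2)h)²h = (1/12)πh³
dV/dh = (1/4)πh²
dh/dt = (dV/dt)/(dV/dh) = -4/((1/4)π·11²) = -16/(121π) m/min
The level is dropping at 16/(121π) ≈ 0.04209 m/min.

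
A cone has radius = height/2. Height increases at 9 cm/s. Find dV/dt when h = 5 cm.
225π/4 cm³/s

V = (1/3)π(h/2)²h = πh³/12
dV/dt = πh²/4 · 9
At h = 5: dV/dt = 225π/4 cm³/s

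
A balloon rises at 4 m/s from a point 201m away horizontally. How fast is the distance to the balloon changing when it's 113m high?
226√53170/26585 ≈ 1.96 m/s

z² = 201² + y²
z = √(201² + 113²) = √53170
dz/dt = y/z · dy/dt = 113/√53170 · 4 = 226√53170/26585 ≈ 1.96 m/s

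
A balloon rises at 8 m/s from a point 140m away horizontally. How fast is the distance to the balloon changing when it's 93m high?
744√28249/28249 ≈ 4.427 m/s

z² = 140² + y²
z = √(140² + 93²) = √28249
dz/dt = y/z · dy/dt = 93/√28249 · 8 = 744√28249/28249 ≈ 4.427 m/s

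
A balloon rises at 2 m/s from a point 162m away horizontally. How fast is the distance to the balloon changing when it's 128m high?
128√10657/10657 ≈ 1.24 m/s

z² = 162² + y²
z = √(162² + 128²) = 2√10657
dz/dt = y/z · dy/dt = 128/(2√10657) · 2 = 128√10657/10657 ≈ 1.24 m/s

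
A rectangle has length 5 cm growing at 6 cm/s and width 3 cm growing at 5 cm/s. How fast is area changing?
43 cm²/s

A = lw
dA/dt = w·dl/dt + l·dw/dt = 3·6 + 5·5 = 43 cm²/s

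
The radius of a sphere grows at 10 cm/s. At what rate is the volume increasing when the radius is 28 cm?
31360π cm³/s

V = (4/3)πr³
dV/dt = dV/dr · dr/dt = 4πr² · 10
At r = 28: dV/dt = 31360π cm³/s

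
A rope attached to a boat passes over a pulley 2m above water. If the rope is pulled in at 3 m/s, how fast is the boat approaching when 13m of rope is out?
13√165/55 ≈ 3.036 m/s

rope² = x² + 2²
x = √(13² - 2²) = √165
dx/dt = (rope/x) · d(rope)/dt = (13/√165) · (-3) = -13√165/55 m/s
The boat approaches at 13√165/55 ≈ 3.036 m/s.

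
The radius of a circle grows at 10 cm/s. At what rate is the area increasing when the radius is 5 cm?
100π cm²/s

A = πr²
dA/dt = 2πr · dr/dt = 2π(5)(10) = 100π cm²/s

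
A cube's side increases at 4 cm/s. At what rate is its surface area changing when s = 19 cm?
912 cm²/s

A = 6s²
dA/dt = 12s · ds/dt = 12·19·4 = 912 cm²/s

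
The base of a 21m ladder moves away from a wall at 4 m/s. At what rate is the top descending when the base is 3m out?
√3/3 ≈ 0.5774 m/s

x² + y² = 21²
2x·dx/dt + 2y·dy/dt = 0
dy/dt = -x/y · dx/dt = -3/(12√3) · 4 = -√3/3 m/s
The top is descending at √3/3 ≈ 0.5774 m/s.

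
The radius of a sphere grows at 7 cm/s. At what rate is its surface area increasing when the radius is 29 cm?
1624π cm²/s

S = 4πr²
dS/dt = dS/dr · dr/dt = 8πr · 7
At r = 29: dS/dt = 1624π cm²/s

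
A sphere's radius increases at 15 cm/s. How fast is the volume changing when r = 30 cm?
54000π cm³/s

V = (4/3)πr³
dV/dt = dV/dr · dr/dt = 4πr² · 15
At r = 30: dV/dt = 54000π cm³/s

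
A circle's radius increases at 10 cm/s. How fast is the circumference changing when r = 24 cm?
20π cm/s

C = 2πr
dC/dt = 2π · dr/dt = 2π · 10 = 20π cm/s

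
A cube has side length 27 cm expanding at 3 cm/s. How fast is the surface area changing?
972 cm²/s

A = 6s²
dA/dt = 12s · ds/dt = 12·27·3 = 972 cm²/s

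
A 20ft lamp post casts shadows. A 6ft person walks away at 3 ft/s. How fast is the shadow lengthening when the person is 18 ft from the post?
9/7 ft/s

By similar triangles: 20/(x+s) = 6/s
Solving: s = 6x/14
ds/dt = 6/14 · dx/dt = 3/7 · 3 = 9/7 ft/s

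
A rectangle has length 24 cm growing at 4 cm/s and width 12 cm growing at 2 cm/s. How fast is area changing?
96 cm²/s

A = lw
dA/dt = w·dl/dt + l·dw/dt = 12·4 + 24·2 = 96 cm²/s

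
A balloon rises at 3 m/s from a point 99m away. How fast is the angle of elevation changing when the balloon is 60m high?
0.022163 rad/s

tan(θ) = y/99
sec²(θ) · dθ/dt = (1/99) · dy/dt
dθ/dt = cos²(θ)/99 · 3 = 99/(99² + 60²) · 3
dθ/dt = 0.022163 rad/s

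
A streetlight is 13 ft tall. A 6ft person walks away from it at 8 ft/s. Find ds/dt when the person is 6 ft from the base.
48/7 ft/s

By similar triangles: 13/(x+s) = 6/s
Solving: s = 6x/7
ds/dt = 6/7 · dx/dt = 6/7 · 8 = 48/7 ft/s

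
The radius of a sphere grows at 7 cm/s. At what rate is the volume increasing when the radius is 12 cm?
4032π cm³/s

V = (4/3)πr³
dV/dt = dV/dr · dr/dt = 4πr² · 7
At r = 12: dV/dt = 4032π cm³/s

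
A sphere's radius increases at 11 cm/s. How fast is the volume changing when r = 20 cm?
17600π cm³/s

V = (4/3)πr³
dV/dt = dV/dr · dr/dt = 4πr² · 11
At r = 20: dV/dt = 17600π cm³/s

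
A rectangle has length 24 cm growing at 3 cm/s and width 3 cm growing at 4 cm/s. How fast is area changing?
105 cm²/s

A = lw
dA/dt = w·dl/dt + l·dw/dt = 3·3 + 24·4 = 105 cm²/s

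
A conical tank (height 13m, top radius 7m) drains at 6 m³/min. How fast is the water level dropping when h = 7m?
1014/(2401π) ≈ 0.1344 m/min

r/h = 7/13, so r = (7/13)h
V = (1/3)πr²h = (1/3)π((7/13)h)²h = (49/507)πh³
dV/dh = (49/169)πh²
dh/dt = (dV/dt)/(dV/dh) = -6/((49/169)π·7²) = -1014/(2401π) m/min
The level is dropping at 1014/(2401π) ≈ 0.1344 m/min.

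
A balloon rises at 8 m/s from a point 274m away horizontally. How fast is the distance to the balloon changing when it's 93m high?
744√3349/16745 ≈ 2.571 m/s

z² = 274² + y²
z = √(274² + 93²) = 5√3349
dz/dt = y/z · dy/dt = 93/(5√3349) · 8 = 744√3349/16745 ≈ 2.571 m/s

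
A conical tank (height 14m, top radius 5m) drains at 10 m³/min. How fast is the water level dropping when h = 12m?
49/(90π) ≈ 0.1733 m/min

r/h = 5/14, so r = (5/14)h
V = (1/3)πr²h = (1/3)π((5/14)h)²h = (25/588)πh³
dV/dh = (25/196)πh²
dh/dt = (dV/dt)/(dV/dh) = -10/((25/196)π·12²) = -49/(90π) m/min
The level is dropping at 49/(90π) ≈ 0.1733 m/min.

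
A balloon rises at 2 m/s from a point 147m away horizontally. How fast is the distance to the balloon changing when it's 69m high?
23√2930/1465 ≈ 0.8498 m/s

z² = 147² + y²
z = √(147² + 69²) = 3√2930
dz/dt = y/z · dy/dt = 69/(3√2930) · 2 = 23√2930/1465 ≈ 0.8498 m/s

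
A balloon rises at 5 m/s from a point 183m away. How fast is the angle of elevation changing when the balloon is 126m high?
0.018535 rad/s

tan(θ) = y/183
sec²(θ) · dθ/dt = (1/183) · dy/dt
dθ/dt = cos²(θ)/183 · 5 = 183/(183² + 126²) · 5
dθ/dt = 0.018535 rad/s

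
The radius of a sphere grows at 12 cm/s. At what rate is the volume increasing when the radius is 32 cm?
49152π cm³/s

V = (4/3)πr³
dV/dt = dV/dr · dr/dt = 4πr² · 12
At r = 32: dV/dt = 49152π cm³/s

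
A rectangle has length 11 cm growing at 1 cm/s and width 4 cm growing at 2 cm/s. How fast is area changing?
26 cm²/s

A = lw
dA/dt = w·dl/dt + l·dw/dt = 4·1 + 11·2 = 26 cm²/s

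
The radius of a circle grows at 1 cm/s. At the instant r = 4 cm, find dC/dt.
2π cm/s

C = 2πr
dC/dt = 2π · dr/dt = 2π · 1 = 2π cm/s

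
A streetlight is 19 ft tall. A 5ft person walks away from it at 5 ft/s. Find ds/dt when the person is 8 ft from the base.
25/14 ft/s

By similar triangles: 19/(x+s) = 5/s
Solving: s = 5x/14
ds/dt = 5/14 · dx/dt = 5/14 · 5 = 25/14 ft/s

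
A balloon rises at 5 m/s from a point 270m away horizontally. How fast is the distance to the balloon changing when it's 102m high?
85√2314/2314 ≈ 1.767 m/s

z² = 270² + y²
z = √(270² + 102²) = 6√2314
dz/dt = y/z · dy/dt = 102/(6√2314) · 5 = 85√2314/2314 ≈ 1.767 m/s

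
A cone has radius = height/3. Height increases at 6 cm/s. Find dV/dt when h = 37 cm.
2738π/3 cm³/s

V = (1/3)π(h/3)²h = πh³/27
dV/dt = πh²/9 · 6
At h = 37: dV/dt = 2738π/3 cm³/s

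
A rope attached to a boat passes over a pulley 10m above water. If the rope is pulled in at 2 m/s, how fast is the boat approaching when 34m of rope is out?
17√66/66 ≈ 2.093 m/s

rope² = x² + 10²
x = √(34² - 10²) = 4√66
dx/dt = (rope/x) · d(rope)/dt = (34/(4√66)) · (-2) = -17√66/66 m/s
The boat approaches at 17√66/66 ≈ 2.093 m/s.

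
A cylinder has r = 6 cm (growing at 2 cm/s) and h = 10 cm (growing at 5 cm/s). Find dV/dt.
420π cm³/s

V = πr²h
dV/dt = 2πrh·dr/dt + πr²·dh/dt
= 2π(6)(10)(2) + π(6)²(5)
= 420π cm³/s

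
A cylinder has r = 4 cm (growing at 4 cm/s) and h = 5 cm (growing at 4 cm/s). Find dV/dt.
224π cm³/s

V = πr²h
dV/dt = 2πrh·dr/dt + πr²·dh/dt
= 2π(4)(5)(4) + π(4)²(4)
= 224π cm³/s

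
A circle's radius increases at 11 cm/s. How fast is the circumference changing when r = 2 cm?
22π cm/s

C = 2πr
dC/dt = 2π · dr/dt = 2π · 11 = 22π cm/s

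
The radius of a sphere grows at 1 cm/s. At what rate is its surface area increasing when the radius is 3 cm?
24π cm²/s

S = 4πr²
dS/dt = dS/dr · dr/dt = 8πr · 1
At r = 3: dS/dt = 24π cm²/s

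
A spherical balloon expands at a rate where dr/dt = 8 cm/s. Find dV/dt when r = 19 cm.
11552π cm³/s

V = (4/3)πr³
dV/dt = dV/dr · dr/dt = 4πr² · 8
At r = 19: dV/dt = 11552π cm³/s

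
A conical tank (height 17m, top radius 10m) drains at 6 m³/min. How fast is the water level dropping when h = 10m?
867/(5000π) ≈ 0.05519 m/min

r/h = 10/17, so r = (10/17)h
V = (1/3)πr²h = (1/3)π((10/17)h)²h = (100/867)πh³
dV/dh = (100/289)πh²
dh/dt = (dV/dt)/(dV/dh) = -6/((100/289)π·10²) = -867/(5000π) m/min
The level is dropping at 867/(5000π) ≈ 0.05519 m/min.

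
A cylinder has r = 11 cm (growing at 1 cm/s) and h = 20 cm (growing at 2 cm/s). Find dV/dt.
682π cm³/s

V = πr²h
dV/dt = 2πrh·dr/dt + πr²·dh/dt
= 2π(11)(20)(1) + π(11)²(2)
= 682π cm³/s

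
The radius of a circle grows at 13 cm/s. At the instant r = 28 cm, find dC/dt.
26π cm/s

C = 2πr
dC/dt = 2π · dr/dt = 2π · 13 = 26π cm/s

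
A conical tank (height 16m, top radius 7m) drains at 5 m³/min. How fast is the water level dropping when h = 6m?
320/(441π) ≈ 0.231 m/min

r/h = 7/16, so r = (7/16)h
V = (1/3)πr²h = (1/3)π((7/16)h)²h = (49/768)πh³
dV/dh = (49/256)πh²
dh/dt = (dV/dt)/(dV/dh) = -5/((49/256)π·6²) = -320/(441π) m/min
The level is dropping at 320/(441π) ≈ 0.231 m/min.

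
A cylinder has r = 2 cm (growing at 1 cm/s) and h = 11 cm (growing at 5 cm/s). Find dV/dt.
64π cm³/s

V = πr²h
dV/dt = 2πrh·dr/dt + πr²·dh/dt
= 2π(2)(11)(1) + π(2)²(5)
= 64π cm³/s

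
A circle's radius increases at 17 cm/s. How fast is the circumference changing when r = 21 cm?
34π cm/s

C = 2πr
dC/dt = 2π · dr/dt = 2π · 17 = 34π cm/s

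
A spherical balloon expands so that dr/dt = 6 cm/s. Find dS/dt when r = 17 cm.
816π cm²/s

S = 4πr²
dS/dt = dS/dr · dr/dt = 8πr · 6
At r = 17: dS/dt = 816π cm²/s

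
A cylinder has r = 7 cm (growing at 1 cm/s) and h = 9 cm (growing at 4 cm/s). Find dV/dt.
322π cm³/s

V = πr²h
dV/dt = 2πrh·dr/dt + πr²·dh/dt
= 2π(7)(9)(1) + π(7)²(4)
= 322π cm³/s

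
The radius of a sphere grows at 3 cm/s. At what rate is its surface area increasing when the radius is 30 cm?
720π cm²/s

S = 4πr²
dS/dt = dS/dr · dr/dt = 8πr · 3
At r = 30: dS/dt = 720π cm²/s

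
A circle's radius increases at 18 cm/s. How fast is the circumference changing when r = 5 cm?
36π cm/s

C = 2πr
dC/dt = 2π · dr/dt = 2π · 18 = 36π cm/s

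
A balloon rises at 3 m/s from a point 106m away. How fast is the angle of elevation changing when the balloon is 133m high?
0.010994 rad/s

tan(θ) = y/106
sec²(θ) · dθ/dt = (1/106) · dy/dt
dθ/dt = cos²(θ)/106 · 3 = 106/(106² + 133²) · 3
dθ/dt = 0.010994 rad/s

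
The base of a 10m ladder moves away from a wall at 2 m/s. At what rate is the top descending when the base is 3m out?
6√91/91 ≈ 0.629 m/s

x² + y² = 10²
2x·dx/dt + 2y·dy/dt = 0
dy/dt = -x/y · dx/dt = -3/√91 · 2 = -6√91/91 m/s
The top is descending at 6√91/91 ≈ 0.629 m/s.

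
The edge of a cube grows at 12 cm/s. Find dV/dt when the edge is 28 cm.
28224 cm³/s

V = s³
dV/dt = 3s² · ds/dt = 3·28²·12 = 28224 cm³/s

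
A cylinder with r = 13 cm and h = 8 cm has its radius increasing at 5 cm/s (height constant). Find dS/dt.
340π cm²/s

S = 2πrh + 2πr² (lateral + bases)
dS/dt = (2πh + 4πr)·dr/dt = (2π·8 + 4π·13)·5
= 340π cm²/s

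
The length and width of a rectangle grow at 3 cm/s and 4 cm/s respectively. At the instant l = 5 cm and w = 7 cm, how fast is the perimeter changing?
14 cm/s

P = 2(l + w)
dP/dt = 2(dl/dt + dw/dt) = 2(3 + 4) = 14 cm/s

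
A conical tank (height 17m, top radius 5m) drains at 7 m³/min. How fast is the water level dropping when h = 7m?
289/(175π) ≈ 0.5257 m/min

r/h = 5/17, so r = (5/17)h
V = (1/3)πr²h = (1/3)π((5/17)h)²h = (25/867)πh³
dV/dh = (25/289)πh²
dh/dt = (dV/dt)/(dV/dh) = -7/((25/289)π·7²) = -289/(175π) m/min
The level is dropping at 289/(175π) ≈ 0.5257 m/min.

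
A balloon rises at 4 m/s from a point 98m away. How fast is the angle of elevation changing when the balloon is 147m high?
0.012559 rad/s

tan(θ) = y/98
sec²(θ) · dθ/dt = (1/98) · dy/dt
dθ/dt = cos²(θ)/98 · 4 = 98/(98² + 147²) · 4
dθ/dt = 0.012559 rad/s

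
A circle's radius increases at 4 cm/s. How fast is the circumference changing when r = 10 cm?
8π cm/s

C = 2πr
dC/dt = 2π · dr/dt = 2π · 4 = 8π cm/s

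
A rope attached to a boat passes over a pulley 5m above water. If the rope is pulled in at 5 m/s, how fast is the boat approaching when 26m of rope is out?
130√651/651 ≈ 5.095 m/s

rope² = x² + 5²
x = √(26² - 5²) = √651
dx/dt = (rope/x) · d(rope)/dt = (26/√651) · (-5) = -130√651/651 m/s
The boat approaches at 130√651/651 ≈ 5.095 m/s.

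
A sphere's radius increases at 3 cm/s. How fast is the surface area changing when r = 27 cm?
648π cm²/s

S = 4πr²
dS/dt = dS/dr · dr/dt = 8πr · 3
At r = 27: dS/dt = 648π cm²/s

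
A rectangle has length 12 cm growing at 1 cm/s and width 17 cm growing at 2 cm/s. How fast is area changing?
41 cm²/s

A = lw
dA/dt = w·dl/dt + l·dw/dt = 17·1 + 12·2 = 41 cm²/s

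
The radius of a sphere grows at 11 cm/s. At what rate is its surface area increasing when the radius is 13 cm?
1144π cm²/s

S = 4πr²
dS/dt = dS/dr · dr/dt = 8πr · 11
At r = 13: dS/dt = 1144π cm²/s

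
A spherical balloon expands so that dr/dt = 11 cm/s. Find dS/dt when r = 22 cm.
1936π cm²/s

S = 4πr²
dS/dt = dS/dr · dr/dt = 8πr · 11
At r = 22: dS/dt = 1936π cm²/s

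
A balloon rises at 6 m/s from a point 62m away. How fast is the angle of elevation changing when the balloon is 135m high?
0.016856 rad/s

tan(θ) = y/62
sec²(θ) · dθ/dt = (1/62) · dy/dt
dθ/dt = cos²(θ)/62 · 6 = 62/(62² + 135²) · 6
dθ/dt = 0.016856 rad/s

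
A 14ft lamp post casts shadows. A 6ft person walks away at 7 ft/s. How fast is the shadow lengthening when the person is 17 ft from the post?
21/4 ft/s

By similar triangles: 14/(x+s) = 6/s
Solving: s = 6x/8
ds/dt = 6/8 · dx/dt = 3/4 · 7 = 21/4 ft/s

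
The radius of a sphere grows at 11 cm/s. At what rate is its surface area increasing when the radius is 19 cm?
1672π cm²/s

S = 4πr²
dS/dt = dS/dr · dr/dt = 8πr · 11
At r = 19: dS/dt = 1672π cm²/s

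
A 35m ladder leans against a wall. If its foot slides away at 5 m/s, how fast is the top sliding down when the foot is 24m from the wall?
120√649/649 ≈ 4.71 m/s

x² + y² = 35²
2x·dx/dt + 2y·dy/dt = 0
dy/dt = -x/y · dx/dt = -24/√649 · 5 = -120√649/649 m/s
The top is descending at 120√649/649 ≈ 4.71 m/s.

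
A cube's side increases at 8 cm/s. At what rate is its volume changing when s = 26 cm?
16224 cm³/s

V = s³
dV/dt = 3s² · ds/dt = 3·26²·8 = 16224 cm³/s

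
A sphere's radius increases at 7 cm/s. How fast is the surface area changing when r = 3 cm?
168π cm²/s

S = 4πr²
dS/dt = dS/dr · dr/dt = 8πr · 7
At r = 3: dS/dt = 168π cm²/s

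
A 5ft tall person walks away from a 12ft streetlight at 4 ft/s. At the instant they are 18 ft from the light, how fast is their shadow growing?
20/7 ft/s

By similar triangles: 12/(x+s) = 5/s
Solving: s = 5x/7
ds/dt = 5/7 · dx/dt = 5/7 · 4 = 20/7 ft/s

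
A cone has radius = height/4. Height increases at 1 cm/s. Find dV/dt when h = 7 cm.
49π/16 cm³/s

V = (1/3)π(h/4)²h = πh³/48
dV/dt = πh²/16 · 1
At h = 7: dV/dt = 49π/16 cm³/s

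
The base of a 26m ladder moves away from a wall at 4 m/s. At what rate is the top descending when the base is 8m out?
16√17/51 ≈ 1.294 m/s

x² + y² = 26²
2x·dx/dt + 2y·dy/dt = 0
dy/dt = -x/y · dx/dt = -8/(6√17) · 4 = -16√17/51 m/s
The top is descending at 16√17/51 ≈ 1.294 m/s.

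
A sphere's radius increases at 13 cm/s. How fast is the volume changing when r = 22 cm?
25168π cm³/s

V = (4/3)πr³
dV/dt = dV/dr · dr/dt = 4πr² · 13
At r = 22: dV/dt = 25168π cm³/s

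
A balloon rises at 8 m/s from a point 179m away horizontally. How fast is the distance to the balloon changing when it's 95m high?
380√41066/20533 ≈ 3.75 m/s

z² = 179² + y²
z = √(179² + 95²) = √41066
dz/dt = y/z · dy/dt = 95/√41066 · 8 = 380√41066/20533 ≈ 3.75 m/s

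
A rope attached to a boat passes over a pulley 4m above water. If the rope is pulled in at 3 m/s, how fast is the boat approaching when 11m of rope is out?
11√105/35 ≈ 3.22 m/s

rope² = x² + 4²
x = √(11² - 4²) = √105
dx/dt = (rope/x) · d(rope)/dt = (11/√105) · (-3) = -11√105/35 m/s
The boat approaches at 11√105/35 ≈ 3.22 m/s.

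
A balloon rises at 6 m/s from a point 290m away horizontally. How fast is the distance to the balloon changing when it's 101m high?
606√94301/94301 ≈ 1.973 m/s

z² = 290² + y²
z = √(290² + 101²) = √94301
dz/dt = y/z · dy/dt = 101/√94301 · 6 = 606√94301/94301 ≈ 1.973 m/s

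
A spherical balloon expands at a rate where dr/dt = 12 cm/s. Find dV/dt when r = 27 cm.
34992π cm³/s

V = (4/3)πr³
dV/dt = dV/dr · dr/dt = 4πr² · 12
At r = 27: dV/dt = 34992π cm³/s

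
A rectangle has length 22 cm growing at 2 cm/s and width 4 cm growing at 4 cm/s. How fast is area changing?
96 cm²/s

A = lw
dA/dt = w·dl/dt + l·dw/dt = 4·2 + 22·4 = 96 cm²/s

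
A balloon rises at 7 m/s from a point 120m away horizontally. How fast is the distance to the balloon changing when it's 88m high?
77√346/346 ≈ 4.14 m/s

z² = 120² + y²
z = √(120² + 88²) = 8√346
dz/dt = y/z · dy/dt = 88/(8√346) · 7 = 77√346/346 ≈ 4.14 m/s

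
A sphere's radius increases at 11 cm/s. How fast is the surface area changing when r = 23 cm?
2024π cm²/s

S = 4πr²
dS/dt = dS/dr · dr/dt = 8πr · 11
At r = 23: dS/dt = 2024π cm²/s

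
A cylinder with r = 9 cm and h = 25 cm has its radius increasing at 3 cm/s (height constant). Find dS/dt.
258π cm²/s

S = 2πrh + 2πr² (lateral + bases)
dS/dt = (2πh + 4πr)·dr/dt = (2π·25 + 4π·9)·3
= 258π cm²/s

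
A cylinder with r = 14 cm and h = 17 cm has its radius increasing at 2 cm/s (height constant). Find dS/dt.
180π cm²/s

S = 2πrh + 2πr² (lateral + bases)
dS/dt = (2πh + 4πr)·dr/dt = (2π·17 + 4π·14)·2
= 180π cm²/s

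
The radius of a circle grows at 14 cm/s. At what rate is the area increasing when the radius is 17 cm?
476π cm²/s

A = πr²
dA/dt = 2πr · dr/dt = 2π(17)(14) = 476π cm²/s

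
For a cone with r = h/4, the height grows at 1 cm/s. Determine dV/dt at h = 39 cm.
1521π/16 cm³/s

V = (1/3)π(h/4)²h = πh³/48
dV/dt = πh²/16 · 1
At h = 39: dV/dt = 1521π/16 cm³/s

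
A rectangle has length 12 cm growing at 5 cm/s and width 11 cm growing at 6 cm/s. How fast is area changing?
127 cm²/s

A = lw
dA/dt = w·dl/dt + l·dw/dt = 11·5 + 12·6 = 127 cm²/s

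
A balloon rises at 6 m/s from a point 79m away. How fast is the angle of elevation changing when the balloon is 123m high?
0.022181 rad/s

tan(θ) = y/79
sec²(θ) · dθ/dt = (1/79) · dy/dt
dθ/dt = cos²(θ)/79 · 6 = 79/(79² + 123²) · 6
dθ/dt = 0.022181 rad/s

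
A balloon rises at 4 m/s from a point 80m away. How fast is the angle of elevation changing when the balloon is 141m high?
0.012176 rad/s

tan(θ) = y/80
sec²(θ) · dθ/dt = (1/80) · dy/dt
dθ/dt = cos²(θ)/80 · 4 = 80/(80² + 141²) · 4
dθ/dt = 0.012176 rad/s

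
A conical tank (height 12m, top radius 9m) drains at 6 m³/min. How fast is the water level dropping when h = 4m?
2/(3π) ≈ 0.2122 m/min

r/h = 9/12, so r = (3/4)h
V = (1/3)πr²h = (1/3)π((3/4)h)²h = (3/16)πh³
dV/dh = (9/16)πh²
dh/dt = (dV/dt)/(dV/dh) = -6/((9/16)π·4²) = -2/(3π) m/min
The level is dropping at 2/(3π) ≈ 0.2122 m/min.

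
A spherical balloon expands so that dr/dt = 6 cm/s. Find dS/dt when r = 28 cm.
1344π cm²/s

S = 4πr²
dS/dt = dS/dr · dr/dt = 8πr · 6
At r = 28: dS/dt = 1344π cm²/s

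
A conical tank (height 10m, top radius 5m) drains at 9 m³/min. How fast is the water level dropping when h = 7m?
36/(49π) ≈ 0.2339 m/min

r/h = 5/10, so r = (1/2)h
V = (1/3)πr²h = (1/3)π((1/2)h)²h = (1/12)πh³
dV/dh = (1/4)πh²
dh/dt = (dV/dt)/(dV/dh) = -9/((1/4)π·7²) = -36/(49π) m/min
The level is dropping at 36/(49π) ≈ 0.2339 m/min.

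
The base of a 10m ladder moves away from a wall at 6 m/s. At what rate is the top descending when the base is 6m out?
9/2 = 4.5 m/s

x² + y² = 10²
2x·dx/dt + 2y·dy/dt = 0
dy/dt = -x/y · dx/dt = -6/8 · 6 = -9/2 m/s
The top is descending at 9/2 = 4.5 m/s.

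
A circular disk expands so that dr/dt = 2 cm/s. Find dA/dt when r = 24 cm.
96π cm²/s

A = πr²
dA/dt = 2πr · dr/dt = 2π(24)(2) = 96π cm²/s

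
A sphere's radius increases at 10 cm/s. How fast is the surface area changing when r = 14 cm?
1120π cm²/s

S = 4πr²
dS/dt = dS/dr · dr/dt = 8πr · 10
At r = 14: dS/dt = 1120π cm²/s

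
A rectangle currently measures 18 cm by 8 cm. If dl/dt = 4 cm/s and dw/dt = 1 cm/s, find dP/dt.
10 cm/s

P = 2(l + w)
dP/dt = 2(dl/dt + dw/dt) = 2(4 + 1) = 10 cm/s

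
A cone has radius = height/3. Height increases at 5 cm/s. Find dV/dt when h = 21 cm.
245π cm³/s

V = (1/3)π(h/3)²h = πh³/27
dV/dt = πh²/9 · 5
At h = 21: dV/dt = 245π cm³/s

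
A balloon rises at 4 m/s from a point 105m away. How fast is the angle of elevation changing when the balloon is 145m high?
0.013105 rad/s

tan(θ) = y/105
sec²(θ) · dθ/dt = (1/105) · dy/dt
dθ/dt = cos²(θ)/105 · 4 = 105/(105² + 145²) · 4
dθ/dt = 0.013105 rad/s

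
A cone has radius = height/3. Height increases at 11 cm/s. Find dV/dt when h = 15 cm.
275π cm³/s

V = (1/3)π(h/3)²h = πh³/27
dV/dt = πh²/9 · 11
At h = 15: dV/dt = 275π cm³/s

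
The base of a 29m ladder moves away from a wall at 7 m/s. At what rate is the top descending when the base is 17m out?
119√138/276 ≈ 5.065 m/s

x² + y² = 29²
2x·dx/dt + 2y·dy/dt = 0
dy/dt = -x/y · dx/dt = -17/(2√138) · 7 = -119√138/276 m/s
The top is descending at 119√138/276 ≈ 5.065 m/s.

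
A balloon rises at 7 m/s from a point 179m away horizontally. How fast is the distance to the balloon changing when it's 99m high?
693√41842/41842 ≈ 3.388 m/s

z² = 179² + y²
z = √(179² + 99²) = √41842
dz/dt = y/z · dy/dt = 99/√41842 · 7 = 693√41842/41842 ≈ 3.388 m/s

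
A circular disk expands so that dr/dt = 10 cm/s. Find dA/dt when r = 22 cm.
440π cm²/s

A = πr²
dA/dt = 2πr · dr/dt = 2π(22)(10) = 440π cm²/s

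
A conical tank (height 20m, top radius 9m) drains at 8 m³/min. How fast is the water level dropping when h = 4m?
200/(81π) ≈ 0.786 m/min

r/h = 9/20, so r = (9/20)h
V = (1/3)πr²h = (1/3)π((9/20)h)²h = (27/400)πh³
dV/dh = (81/400)πh²
dh/dt = (dV/dt)/(dV/dh) = -8/((81/400)π·4²) = -200/(81π) m/min
The level is dropping at 200/(81π) ≈ 0.786 m/min.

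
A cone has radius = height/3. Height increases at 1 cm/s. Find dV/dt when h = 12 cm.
16π cm³/s

V = (1/3)π(h/3)²h = πh³/27
dV/dt = πh²/9 · 1
At h = 12: dV/dt = 16π cm³/s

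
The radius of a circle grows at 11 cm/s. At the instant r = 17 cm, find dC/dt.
22π cm/s

C = 2πr
dC/dt = 2π · dr/dt = 2π · 11 = 22π cm/s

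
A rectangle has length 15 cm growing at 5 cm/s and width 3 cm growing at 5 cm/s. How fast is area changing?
90 cm²/s

A = lw
dA/dt = w·dl/dt + l·dw/dt = 3·5 + 15·5 = 90 cm²/s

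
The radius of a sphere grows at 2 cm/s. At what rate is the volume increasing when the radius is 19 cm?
2888π cm³/s

V = (4/3)πr³
dV/dt = dV/dr · dr/dt = 4πr² · 2
At r = 19: dV/dt = 2888π cm³/s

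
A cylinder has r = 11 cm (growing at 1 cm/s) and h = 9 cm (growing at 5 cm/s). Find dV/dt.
803π cm³/s

V = πr²h
dV/dt = 2πrh·dr/dt + πr²·dh/dt
= 2π(11)(9)(1) + π(11)²(5)
= 803π cm³/s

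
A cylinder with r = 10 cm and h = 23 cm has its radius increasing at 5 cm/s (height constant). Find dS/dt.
430π cm²/s

S = 2πrh + 2πr² (lateral + bases)
dS/dt = (2πh + 4πr)·dr/dt = (2π·23 + 4π·10)·5
= 430π cm²/s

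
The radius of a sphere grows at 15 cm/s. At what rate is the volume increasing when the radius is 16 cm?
15360π cm³/s

V = (4/3)πr³
dV/dt = dV/dr · dr/dt = 4πr² · 15
At r = 16: dV/dt = 15360π cm³/s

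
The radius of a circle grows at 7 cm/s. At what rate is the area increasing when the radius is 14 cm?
196π cm²/s

A = πr²
dA/dt = 2πr · dr/dt = 2π(14)(7) = 196π cm²/s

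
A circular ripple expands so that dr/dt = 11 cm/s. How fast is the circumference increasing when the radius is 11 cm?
22π cm/s

C = 2πr
dC/dt = 2π · dr/dt = 2π · 11 = 22π cm/s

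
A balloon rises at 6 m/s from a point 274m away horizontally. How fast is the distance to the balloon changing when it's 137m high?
6√5/5 ≈ 2.683 m/s

z² = 274² + y²
z = √(274² + 137²) = 137√5
dz/dt = y/z · dy/dt = 137/(137√5) · 6 = 6√5/5 ≈ 2.683 m/s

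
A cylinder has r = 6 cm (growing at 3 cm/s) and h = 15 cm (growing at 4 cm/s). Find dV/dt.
684π cm³/s

V = πr²h
dV/dt = 2πrh·dr/dt + πr²·dh/dt
= 2π(6)(15)(3) + π(6)²(4)
= 684π cm³/s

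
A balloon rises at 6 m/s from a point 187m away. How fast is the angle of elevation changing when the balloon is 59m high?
0.029181 rad/s

tan(θ) = y/187
sec²(θ) · dθ/dt = (1/187) · dy/dt
dθ/dt = cos²(θ)/187 · 6 = 187/(187² + 59²) · 6
dθ/dt = 0.029181 rad/s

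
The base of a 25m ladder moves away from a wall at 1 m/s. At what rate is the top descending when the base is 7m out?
7/24 ≈ 0.2917 m/s

x² + y² = 25²
2x·dx/dt + 2y·dy/dt = 0
dy/dt = -x/y · dx/dt = -7/24 · 1 = -7/24 m/s
The top is descending at 7/24 ≈ 0.2917 m/s.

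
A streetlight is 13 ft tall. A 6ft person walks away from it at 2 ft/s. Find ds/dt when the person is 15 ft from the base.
12/7 ft/s

By similar triangles: 13/(x+s) = 6/s
Solving: s = 6x/7
ds/dt = 6/7 · dx/dt = 6/7 · 2 = 12/7 ft/s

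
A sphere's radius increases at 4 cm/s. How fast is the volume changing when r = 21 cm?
7056π cm³/s

V = (4/3)πr³
dV/dt = dV/dr · dr/dt = 4πr² · 4
At r = 21: dV/dt = 7056π cm³/s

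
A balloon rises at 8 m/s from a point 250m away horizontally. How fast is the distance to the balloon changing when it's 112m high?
448√18761/18761 ≈ 3.271 m/s

z² = 250² + y²
z = √(250² + 112²) = 2√18761
dz/dt = y/z · dy/dt = 112/(2√18761) · 8 = 448√18761/18761 ≈ 3.271 m/s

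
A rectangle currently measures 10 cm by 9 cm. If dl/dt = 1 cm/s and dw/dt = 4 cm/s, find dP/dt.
10 cm/s

P = 2(l + w)
dP/dt = 2(dl/dt + dw/dt) = 2(1 + 4) = 10 cm/s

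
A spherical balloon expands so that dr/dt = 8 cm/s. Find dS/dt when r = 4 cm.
256π cm²/s

S = 4πr²
dS/dt = dS/dr · dr/dt = 8πr · 8
At r = 4: dS/dt = 256π cm²/s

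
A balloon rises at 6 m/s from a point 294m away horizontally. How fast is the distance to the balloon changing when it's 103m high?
618√97045/97045 ≈ 1.984 m/s

z² = 294² + y²
z = √(294² + 103²) = √97045
dz/dt = y/z · dy/dt = 103/√97045 · 6 = 618√97045/97045 ≈ 1.984 m/s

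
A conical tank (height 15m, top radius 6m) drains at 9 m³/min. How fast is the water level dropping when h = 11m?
225/(484π) ≈ 0.148 m/min

r/h = 6/15, so r = (2/5)h
V = (1/3)πr²h = (1/3)π((2/5)h)²h = (4/75)πh³
dV/dh = (4/25)πh²
dh/dt = (dV/dt)/(dV/dh) = -9/((4/25)π·11²) = -225/(484π) m/min
The level is dropping at 225/(484π) ≈ 0.148 m/min.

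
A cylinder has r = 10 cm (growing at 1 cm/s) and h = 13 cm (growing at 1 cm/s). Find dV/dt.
360π cm³/s

V = πr²h
dV/dt = 2πrh·dr/dt + πr²·dh/dt
= 2π(10)(13)(1) + π(10)²(1)
= 360π cm³/s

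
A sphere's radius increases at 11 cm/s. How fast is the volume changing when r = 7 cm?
2156π cm³/s

V = (4/3)πr³
dV/dt = dV/dr · dr/dt = 4πr² · 11
At r = 7: dV/dt = 2156π cm³/s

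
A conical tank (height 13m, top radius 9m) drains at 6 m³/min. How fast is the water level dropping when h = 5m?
338/(675π) ≈ 0.1594 m/min

r/h = 9/13, so r = (9/13)h
V = (1/3)πr²h = (1/3)π((9/13)h)²h = (27/169)πh³
dV/dh = (81/169)πh²
dh/dt = (dV/dt)/(dV/dh) = -6/((81/169)π·5²) = -338/(675π) m/min
The level is dropping at 338/(675π) ≈ 0.1594 m/min.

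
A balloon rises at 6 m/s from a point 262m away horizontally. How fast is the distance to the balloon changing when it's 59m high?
354√2885/14425 ≈ 1.318 m/s

z² = 262² + y²
z = √(262² + 59²) = 5√2885
dz/dt = y/z · dy/dt = 59/(5√2885) · 6 = 354√2885/14425 ≈ 1.318 m/s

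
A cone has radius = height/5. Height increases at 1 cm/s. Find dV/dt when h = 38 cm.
1444π/25 cm³/s

V = (1/3)π(h/5)²h = πh³/75
dV/dt = πh²/25 · 1
At h = 38: dV/dt = 1444π/25 cm³/s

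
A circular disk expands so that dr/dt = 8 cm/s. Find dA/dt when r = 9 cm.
144π cm²/s

A = πr²
dA/dt = 2πr · dr/dt = 2π(9)(8) = 144π cm²/s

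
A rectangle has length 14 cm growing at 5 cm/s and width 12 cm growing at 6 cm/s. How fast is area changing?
144 cm²/s

A = lw
dA/dt = w·dl/dt + l·dw/dt = 12·5 + 14·6 = 144 cm²/s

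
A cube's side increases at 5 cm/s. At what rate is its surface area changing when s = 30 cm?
1800 cm²/s

A = 6s²
dA/dt = 12s · ds/dt = 12·30·5 = 1800 cm²/s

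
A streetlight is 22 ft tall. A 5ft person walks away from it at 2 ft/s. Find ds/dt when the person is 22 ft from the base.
10/17 ft/s

By similar triangles: 22/(x+s) = 5/s
Solving: s = 5x/17
ds/dt = 5/17 · dx/dt = 5/17 · 2 = 10/17 ft/s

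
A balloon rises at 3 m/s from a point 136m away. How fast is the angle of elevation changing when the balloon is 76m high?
0.016809 rad/s

tan(θ) = y/136
sec²(θ) · dθ/dt = (1/136) · dy/dt
dθ/dt = cos²(θ)/136 · 3 = 136/(136² + 76²) · 3
dθ/dt = 0.016809 rad/s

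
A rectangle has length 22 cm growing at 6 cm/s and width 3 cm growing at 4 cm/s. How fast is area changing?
106 cm²/s

A = lw
dA/dt = w·dl/dt + l·dw/dt = 3·6 + 22·4 = 106 cm²/s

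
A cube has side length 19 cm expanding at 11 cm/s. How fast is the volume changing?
11913 cm³/s

V = s³
dV/dt = 3s² · ds/dt = 3·19²·11 = 11913 cm³/s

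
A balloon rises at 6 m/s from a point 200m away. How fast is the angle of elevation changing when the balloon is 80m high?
0.025862 rad/s

tan(θ) = y/200
sec²(θ) · dθ/dt = (1/200) · dy/dt
dθ/dt = cos²(θ)/200 · 6 = 200/(200² + 80²) · 6
dθ/dt = 0.025862 rad/s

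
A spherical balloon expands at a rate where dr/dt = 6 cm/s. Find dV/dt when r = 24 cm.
13824π cm³/s

V = (4/3)πr³
dV/dt = dV/dr · dr/dt = 4πr² · 6
At r = 24: dV/dt = 13824π cm³/s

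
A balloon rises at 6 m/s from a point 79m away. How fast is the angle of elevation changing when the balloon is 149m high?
0.016665 rad/s

tan(θ) = y/79
sec²(θ) · dθ/dt = (1/79) · dy/dt
dθ/dt = cos²(θ)/79 · 6 = 79/(79² + 149²) · 6
dθ/dt = 0.016665 rad/s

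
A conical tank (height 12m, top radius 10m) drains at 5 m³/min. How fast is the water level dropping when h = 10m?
9/(125π) ≈ 0.02292 m/min

r/h = 10/12, so r = (5/6)h
V = (1/3)πr²h = (1/3)π((5/6)h)²h = (25/108)πh³
dV/dh = (25/36)πh²
dh/dt = (dV/dt)/(dV/dh) = -5/((25/36)π·10²) = -9/(125π) m/min
The level is dropping at 9/(125π) ≈ 0.02292 m/min.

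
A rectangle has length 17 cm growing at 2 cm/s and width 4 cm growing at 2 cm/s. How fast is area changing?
42 cm²/s

A = lw
dA/dt = w·dl/dt + l·dw/dt = 4·2 + 17·2 = 42 cm²/s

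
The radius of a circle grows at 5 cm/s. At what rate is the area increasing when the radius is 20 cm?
200π cm²/s

A = πr²
dA/dt = 2πr · dr/dt = 2π(20)(5) = 200π cm²/s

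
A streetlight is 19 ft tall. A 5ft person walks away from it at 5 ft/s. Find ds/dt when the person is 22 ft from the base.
25/14 ft/s

By similar triangles: 19/(x+s) = 5/s
Solving: s = 5x/14
ds/dt = 5/14 · dx/dt = 5/14 · 5 = 25/14 ft/s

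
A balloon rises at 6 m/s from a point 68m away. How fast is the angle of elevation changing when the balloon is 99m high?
0.028284 rad/s

tan(θ) = y/68
sec²(θ) · dθ/dt = (1/68) · dy/dt
dθ/dt = cos²(θ)/68 · 6 = 68/(68² + 99²) · 6
dθ/dt = 0.028284 rad/s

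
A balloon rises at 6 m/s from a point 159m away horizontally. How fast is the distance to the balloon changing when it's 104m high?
624√36097/36097 ≈ 3.284 m/s

z² = 159² + y²
z = √(159² + 104²) = √36097
dz/dt = y/z · dy/dt = 104/√36097 · 6 = 624√36097/36097 ≈ 3.284 m/s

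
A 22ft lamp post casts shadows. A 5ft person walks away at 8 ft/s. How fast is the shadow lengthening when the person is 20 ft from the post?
40/17 ft/s

By similar triangles: 22/(x+s) = 5/s
Solving: s = 5x/17
ds/dt = 5/17 · dx/dt = 5/17 · 8 = 40/17 ft/s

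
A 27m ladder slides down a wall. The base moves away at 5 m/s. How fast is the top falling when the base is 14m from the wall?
70√533/533 ≈ 3.032 m/s

x² + y² = 27²
2x·dx/dt + 2y·dy/dt = 0
dy/dt = -x/y · dx/dt = -14/√533 · 5 = -70√533/533 m/s
The top is descending at 70√533/533 ≈ 3.032 m/s.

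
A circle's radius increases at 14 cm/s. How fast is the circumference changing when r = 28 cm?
28π cm/s

C = 2πr
dC/dt = 2π · dr/dt = 2π · 14 = 28π cm/s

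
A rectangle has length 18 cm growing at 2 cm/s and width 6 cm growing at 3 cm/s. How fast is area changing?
66 cm²/s

A = lw
dA/dt = w·dl/dt + l·dw/dt = 6·2 + 18·3 = 66 cm²/s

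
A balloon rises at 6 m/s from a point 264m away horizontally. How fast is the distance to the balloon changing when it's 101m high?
606√79897/79897 ≈ 2.144 m/s

z² = 264² + y²
z = √(264² + 101²) = √79897
dz/dt = y/z · dy/dt = 101/√79897 · 6 = 606√79897/79897 ≈ 2.144 m/s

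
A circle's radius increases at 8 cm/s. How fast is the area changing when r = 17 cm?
272π cm²/s

A = πr²
dA/dt = 2πr · dr/dt = 2π(17)(8) = 272π cm²/s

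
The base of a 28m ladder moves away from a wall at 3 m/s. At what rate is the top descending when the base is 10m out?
5√19/19 ≈ 1.147 m/s

x² + y² = 28²
2x·dx/dt + 2y·dy/dt = 0
dy/dt = -x/y · dx/dt = -10/(6√19) · 3 = -5√19/19 m/s
The top is descending at 5√19/19 ≈ 1.147 m/s.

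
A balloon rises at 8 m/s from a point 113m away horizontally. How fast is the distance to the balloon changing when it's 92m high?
736√21233/21233 ≈ 5.051 m/s

z² = 113² + y²
z = √(113² + 92²) = √21233
dz/dt = y/z · dy/dt = 92/√21233 · 8 = 736√21233/21233 ≈ 5.051 m/s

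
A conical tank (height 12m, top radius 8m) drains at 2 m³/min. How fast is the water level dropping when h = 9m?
1/(18π) ≈ 0.01768 m/min

r/h = 8/12, so r = (2/3)h
V = (1/3)πr²h = (1/3)π((2/3)h)²h = (4/27)πh³
dV/dh = (4/9)πh²
dh/dt = (dV/dt)/(dV/dh) = -2/((4/9)π·9²) = -1/(18π) m/min
The level is dropping at 1/(18π) ≈ 0.01768 m/min.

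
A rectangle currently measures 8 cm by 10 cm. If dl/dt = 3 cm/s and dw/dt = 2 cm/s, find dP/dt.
10 cm/s

P = 2(l + w)
dP/dt = 2(dl/dt + dw/dt) = 2(3 + 2) = 10 cm/s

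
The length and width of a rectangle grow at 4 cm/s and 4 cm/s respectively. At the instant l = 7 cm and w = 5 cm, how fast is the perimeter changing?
16 cm/s

P = 2(l + w)
dP/dt = 2(dl/dt + dw/dt) = 2(4 + 4) = 16 cm/s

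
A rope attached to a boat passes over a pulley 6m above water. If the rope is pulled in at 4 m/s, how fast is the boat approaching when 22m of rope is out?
11√7/7 ≈ 4.158 m/s

rope² = x² + 6²
x = √(22² - 6²) = 8√7
dx/dt = (rope/x) · d(rope)/dt = (22/(8√7)) · (-4) = -11√7/7 m/s
The boat approaches at 11√7/7 ≈ 4.158 m/s.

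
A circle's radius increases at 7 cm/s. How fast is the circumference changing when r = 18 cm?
14π cm/s

C = 2πr
dC/dt = 2π · dr/dt = 2π · 7 = 14π cm/s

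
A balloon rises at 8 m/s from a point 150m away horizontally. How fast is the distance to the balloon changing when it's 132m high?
176√1109/1109 ≈ 5.285 m/s

z² = 150² + y²
z = √(150² + 132²) = 6√1109
dz/dt = y/z · dy/dt = 132/(6√1109) · 8 = 176√1109/1109 ≈ 5.285 m/s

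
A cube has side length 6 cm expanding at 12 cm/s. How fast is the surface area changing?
864 cm²/s

A = 6s²
dA/dt = 12s · ds/dt = 12·6·12 = 864 cm²/s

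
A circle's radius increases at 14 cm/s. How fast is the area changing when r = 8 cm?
224π cm²/s

A = πr²
dA/dt = 2πr · dr/dt = 2π(8)(14) = 224π cm²/s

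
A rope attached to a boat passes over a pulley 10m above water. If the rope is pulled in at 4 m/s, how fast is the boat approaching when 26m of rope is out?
13/3 ≈ 4.333 m/s

rope² = x² + 10²
x = √(26² - 10²) = 24
dx/dt = (rope/x) · d(rope)/dt = (26/24) · (-4) = -13/3 m/s
The boat approaches at 13/3 ≈ 4.333 m/s.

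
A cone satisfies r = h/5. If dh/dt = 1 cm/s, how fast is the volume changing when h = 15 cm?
9π cm³/s

V = (1/3)π(h/5)²h = πh³/75
dV/dt = πh²/25 · 1
At h = 15: dV/dt = 9π cm³/s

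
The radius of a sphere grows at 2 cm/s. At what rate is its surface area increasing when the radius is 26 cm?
416π cm²/s

S = 4πr²
dS/dt = dS/dr · dr/dt = 8πr · 2
At r = 26: dS/dt = 416π cm²/s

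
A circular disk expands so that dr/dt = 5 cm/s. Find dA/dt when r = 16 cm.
160π cm²/s

A = πr²
dA/dt = 2πr · dr/dt = 2π(16)(5) = 160π cm²/s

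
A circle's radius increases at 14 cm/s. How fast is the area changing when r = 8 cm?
224π cm²/s

A = πr²
dA/dt = 2πr · dr/dt = 2π(8)(14) = 224π cm²/s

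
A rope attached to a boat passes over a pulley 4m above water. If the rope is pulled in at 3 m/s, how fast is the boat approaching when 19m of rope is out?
19√345/115 ≈ 3.069 m/s

rope² = x² + 4²
x = √(19² - 4²) = √345
dx/dt = (rope/x) · d(rope)/dt = (19/√345) · (-3) = -19√345/115 m/s
The boat approaches at 19√345/115 ≈ 3.069 m/s.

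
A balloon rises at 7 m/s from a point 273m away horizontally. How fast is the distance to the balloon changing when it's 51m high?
119√8570/8570 ≈ 1.285 m/s

z² = 273² + y²
z = √(273² + 51²) = 3√8570
dz/dt = y/z · dy/dt = 51/(3√8570) · 7 = 119√8570/8570 ≈ 1.285 m/s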